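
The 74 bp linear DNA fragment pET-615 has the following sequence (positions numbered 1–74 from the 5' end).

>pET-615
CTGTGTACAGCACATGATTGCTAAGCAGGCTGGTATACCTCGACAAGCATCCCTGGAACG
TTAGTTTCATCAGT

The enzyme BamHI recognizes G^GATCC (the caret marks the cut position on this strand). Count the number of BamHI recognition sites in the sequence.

No occurrence of GGATCC is present in the sequence.
BamHI does not cut: 0 sites.

0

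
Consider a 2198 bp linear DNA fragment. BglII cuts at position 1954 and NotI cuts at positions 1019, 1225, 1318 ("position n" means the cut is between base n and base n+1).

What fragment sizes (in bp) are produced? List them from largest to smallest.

Combined cut positions (sorted): 1019, 1225, 1318, 1954.
Linear molecule, 4 cuts → 5 fragments:
  1019 − 0 = 1019 bp
  1225 − 1019 = 206 bp
  1318 − 1225 = 93 bp
  1954 − 1318 = 636 bp
  2198 − 1954 = 244 bp
Sorted largest to smallest: 1019, 636, 244, 206, 93 bp.

1019, 636, 244, 206, 93 bp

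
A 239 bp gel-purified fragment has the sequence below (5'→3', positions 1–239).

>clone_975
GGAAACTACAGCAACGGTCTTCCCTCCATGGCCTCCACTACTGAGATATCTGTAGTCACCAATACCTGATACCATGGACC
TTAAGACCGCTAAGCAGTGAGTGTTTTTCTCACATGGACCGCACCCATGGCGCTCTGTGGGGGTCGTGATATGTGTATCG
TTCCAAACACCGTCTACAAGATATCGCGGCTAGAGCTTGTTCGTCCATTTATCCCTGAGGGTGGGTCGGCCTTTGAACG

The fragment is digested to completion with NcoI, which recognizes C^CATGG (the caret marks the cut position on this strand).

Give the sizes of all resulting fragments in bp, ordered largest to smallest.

114, 53, 46, 26 bp

NcoI sites (CCATGG) start at positions 26, 72, 125.
NcoI cuts after the first base of each site, so after positions 26, 72, 125.
Linear molecule, 3 cuts → 4 fragments:
  1–26 → 26 bp
  27–72 → 46 bp
  73–125 → 53 bp
  126–239 → 114 bp
Sorted largest to smallest: 114, 53, 46, 26 bp.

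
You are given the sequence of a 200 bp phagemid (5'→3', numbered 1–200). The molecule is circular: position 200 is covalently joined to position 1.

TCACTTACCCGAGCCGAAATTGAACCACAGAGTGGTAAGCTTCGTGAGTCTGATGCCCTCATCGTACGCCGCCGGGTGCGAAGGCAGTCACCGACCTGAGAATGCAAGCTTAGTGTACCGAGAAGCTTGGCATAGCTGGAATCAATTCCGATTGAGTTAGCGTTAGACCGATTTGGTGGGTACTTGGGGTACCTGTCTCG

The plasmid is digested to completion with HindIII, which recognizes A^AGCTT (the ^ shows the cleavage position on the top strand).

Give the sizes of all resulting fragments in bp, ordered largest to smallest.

HindIII sites (AAGCTT) start at positions 37, 106, 123.
HindIII cuts after the first base of each site, so after positions 37, 106, 123.
Circular molecule, 3 cuts → 3 fragments:
  38–106 → 69 bp
  107–123 → 17 bp
  124–200 then 1–37 → 77 + 37 = 114 bp
Sorted largest to smallest: 114, 69, 17 bp.

114, 69, 17 bp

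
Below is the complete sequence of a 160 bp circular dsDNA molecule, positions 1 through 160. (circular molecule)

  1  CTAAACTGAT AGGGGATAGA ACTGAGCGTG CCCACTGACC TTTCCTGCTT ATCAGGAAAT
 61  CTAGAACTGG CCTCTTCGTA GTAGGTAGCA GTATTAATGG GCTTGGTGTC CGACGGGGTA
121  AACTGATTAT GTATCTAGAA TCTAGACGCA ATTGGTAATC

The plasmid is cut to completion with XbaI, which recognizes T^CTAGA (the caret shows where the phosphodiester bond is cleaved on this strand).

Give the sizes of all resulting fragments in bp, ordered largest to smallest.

79, 74, 7 bp

XbaI sites (TCTAGA) start at positions 60, 134, 141.
XbaI cuts after the first base of each site, so after positions 60, 134, 141.
Circular molecule, 3 cuts → 3 fragments:
  61–134 → 74 bp
  135–141 → 7 bp
  142–160 then 1–60 → 19 + 60 = 79 bp
Sorted largest to smallest: 79, 74, 7 bp.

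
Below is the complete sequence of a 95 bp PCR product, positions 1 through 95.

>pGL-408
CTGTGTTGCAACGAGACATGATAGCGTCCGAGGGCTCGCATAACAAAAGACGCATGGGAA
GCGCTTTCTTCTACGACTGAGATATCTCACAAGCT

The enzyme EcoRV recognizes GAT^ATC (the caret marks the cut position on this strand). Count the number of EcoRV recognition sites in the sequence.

1

GATATC occurs starting at position 81.
EcoRV cuts at 1 site.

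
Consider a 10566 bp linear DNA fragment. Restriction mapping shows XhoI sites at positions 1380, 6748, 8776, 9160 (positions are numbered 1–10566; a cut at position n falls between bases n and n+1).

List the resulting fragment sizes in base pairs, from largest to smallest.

Linear molecule, 4 cuts → 5 fragments:
  1380 − 0 = 1380 bp
  6748 − 1380 = 5368 bp
  8776 − 6748 = 2028 bp
  9160 − 8776 = 384 bp
  10566 − 9160 = 1406 bp
Sorted largest to smallest: 5368, 2028, 1406, 1380, 384 bp.

5368, 2028, 1406, 1380, 384 bp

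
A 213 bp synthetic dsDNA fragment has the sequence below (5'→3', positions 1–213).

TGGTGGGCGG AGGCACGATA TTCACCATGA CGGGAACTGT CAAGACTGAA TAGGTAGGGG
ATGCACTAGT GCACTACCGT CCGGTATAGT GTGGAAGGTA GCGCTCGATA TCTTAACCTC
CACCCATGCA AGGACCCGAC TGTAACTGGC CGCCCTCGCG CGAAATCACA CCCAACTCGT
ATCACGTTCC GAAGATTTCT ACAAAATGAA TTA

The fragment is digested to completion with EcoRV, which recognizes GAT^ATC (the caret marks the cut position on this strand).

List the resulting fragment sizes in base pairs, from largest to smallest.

The EcoRV site (GATATC) starts at position 107.
EcoRV cuts after base 3 of each site, so after position 109.
Linear molecule, 1 cut → 2 fragments:
  1–109 → 109 bp
  110–213 → 104 bp
Sorted largest to smallest: 109, 104 bp.

109, 104 bp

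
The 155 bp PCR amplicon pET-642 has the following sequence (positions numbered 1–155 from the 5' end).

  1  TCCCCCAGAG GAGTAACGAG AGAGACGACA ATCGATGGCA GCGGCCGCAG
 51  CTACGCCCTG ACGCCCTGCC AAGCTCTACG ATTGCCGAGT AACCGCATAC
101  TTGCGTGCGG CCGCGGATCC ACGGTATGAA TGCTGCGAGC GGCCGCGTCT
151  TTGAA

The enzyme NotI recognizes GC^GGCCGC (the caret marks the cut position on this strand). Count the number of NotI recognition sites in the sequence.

3

GCGGCCGC occurs starting at positions 41, 107, 139.
NotI cuts at 3 sites.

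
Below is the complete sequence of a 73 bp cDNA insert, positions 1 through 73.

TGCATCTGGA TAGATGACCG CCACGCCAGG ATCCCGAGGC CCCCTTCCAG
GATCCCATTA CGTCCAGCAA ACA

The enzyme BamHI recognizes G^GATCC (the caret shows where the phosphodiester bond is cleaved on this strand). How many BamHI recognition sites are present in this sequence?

2

GGATCC occurs starting at positions 29, 50.
BamHI cuts at 2 sites.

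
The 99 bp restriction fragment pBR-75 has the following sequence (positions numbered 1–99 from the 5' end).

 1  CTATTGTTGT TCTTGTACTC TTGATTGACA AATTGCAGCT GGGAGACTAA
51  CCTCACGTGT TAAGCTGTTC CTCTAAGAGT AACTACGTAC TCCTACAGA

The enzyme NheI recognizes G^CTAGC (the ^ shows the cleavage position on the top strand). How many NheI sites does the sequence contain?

No occurrence of GCTAGC is present in the sequence.
NheI does not cut: 0 sites.

0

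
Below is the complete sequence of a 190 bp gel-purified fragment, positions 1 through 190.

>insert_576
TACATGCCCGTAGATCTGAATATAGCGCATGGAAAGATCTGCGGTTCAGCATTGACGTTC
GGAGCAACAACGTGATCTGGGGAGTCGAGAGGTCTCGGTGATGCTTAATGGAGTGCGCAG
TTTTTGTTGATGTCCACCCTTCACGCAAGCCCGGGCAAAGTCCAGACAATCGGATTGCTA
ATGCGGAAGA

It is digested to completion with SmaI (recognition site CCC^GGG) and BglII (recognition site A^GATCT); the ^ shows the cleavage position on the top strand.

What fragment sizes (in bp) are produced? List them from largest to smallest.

117, 38, 23, 12 bp

The SmaI site (CCCGGG) starts at position 150.
SmaI cuts after base 3 of each site, so after position 152.
BglII sites (AGATCT) start at positions 12, 35.
BglII cuts after the first base of each site, so after positions 12, 35.
Combined cut positions: 12, 35, 152.
Linear molecule, 3 cuts → 4 fragments:
  1–12 → 12 bp
  13–35 → 23 bp
  36–152 → 117 bp
  153–190 → 38 bp
Sorted largest to smallest: 117, 38, 23, 12 bp.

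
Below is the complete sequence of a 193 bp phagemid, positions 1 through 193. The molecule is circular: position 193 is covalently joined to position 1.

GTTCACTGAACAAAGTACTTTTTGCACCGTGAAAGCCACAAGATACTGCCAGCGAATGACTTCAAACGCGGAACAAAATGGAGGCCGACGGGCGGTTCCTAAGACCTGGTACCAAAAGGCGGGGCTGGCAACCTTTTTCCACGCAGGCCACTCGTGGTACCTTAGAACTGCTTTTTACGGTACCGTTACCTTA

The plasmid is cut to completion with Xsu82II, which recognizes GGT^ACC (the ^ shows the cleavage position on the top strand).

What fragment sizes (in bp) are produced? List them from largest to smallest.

Xsu82II sites (GGTACC) start at positions 108, 156, 179.
Xsu82II cuts after base 3 of each site, so after positions 110, 158, 181.
Circular molecule, 3 cuts → 3 fragments:
  111–158 → 48 bp
  159–181 → 23 bp
  182–193 then 1–110 → 12 + 110 = 122 bp
Sorted largest to smallest: 122, 48, 23 bp.

122, 48, 23 bp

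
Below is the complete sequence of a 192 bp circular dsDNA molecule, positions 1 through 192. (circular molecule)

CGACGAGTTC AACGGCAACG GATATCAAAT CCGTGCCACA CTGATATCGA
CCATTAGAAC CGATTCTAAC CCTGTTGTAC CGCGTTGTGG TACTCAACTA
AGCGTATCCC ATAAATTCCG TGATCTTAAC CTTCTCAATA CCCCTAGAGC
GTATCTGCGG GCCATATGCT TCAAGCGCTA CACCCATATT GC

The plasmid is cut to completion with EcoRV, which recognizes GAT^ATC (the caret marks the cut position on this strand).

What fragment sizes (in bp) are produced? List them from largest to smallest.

170, 22 bp

EcoRV sites (GATATC) start at positions 21, 43.
EcoRV cuts after base 3 of each site, so after positions 23, 45.
Circular molecule, 2 cuts → 2 fragments:
  24–45 → 22 bp
  46–192 then 1–23 → 147 + 23 = 170 bp
Sorted largest to smallest: 170, 22 bp.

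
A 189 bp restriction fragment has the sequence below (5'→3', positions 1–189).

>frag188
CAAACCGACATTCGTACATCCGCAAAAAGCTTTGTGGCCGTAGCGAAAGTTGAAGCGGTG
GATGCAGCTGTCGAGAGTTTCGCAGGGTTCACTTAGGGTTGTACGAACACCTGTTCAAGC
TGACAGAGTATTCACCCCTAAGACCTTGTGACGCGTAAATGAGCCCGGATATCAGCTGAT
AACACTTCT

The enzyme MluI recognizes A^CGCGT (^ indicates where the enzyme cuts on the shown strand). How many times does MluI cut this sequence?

ACGCGT occurs starting at position 151.
MluI cuts at 1 site.

1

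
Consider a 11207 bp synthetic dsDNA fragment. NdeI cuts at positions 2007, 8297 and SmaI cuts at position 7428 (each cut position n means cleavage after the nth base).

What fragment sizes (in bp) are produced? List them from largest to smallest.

Combined cut positions (sorted): 2007, 7428, 8297.
Linear molecule, 3 cuts → 4 fragments:
  2007 − 0 = 2007 bp
  7428 − 2007 = 5421 bp
  8297 − 7428 = 869 bp
  11207 − 8297 = 2910 bp
Sorted largest to smallest: 5421, 2910, 2007, 869 bp.

5421, 2910, 2007, 869 bp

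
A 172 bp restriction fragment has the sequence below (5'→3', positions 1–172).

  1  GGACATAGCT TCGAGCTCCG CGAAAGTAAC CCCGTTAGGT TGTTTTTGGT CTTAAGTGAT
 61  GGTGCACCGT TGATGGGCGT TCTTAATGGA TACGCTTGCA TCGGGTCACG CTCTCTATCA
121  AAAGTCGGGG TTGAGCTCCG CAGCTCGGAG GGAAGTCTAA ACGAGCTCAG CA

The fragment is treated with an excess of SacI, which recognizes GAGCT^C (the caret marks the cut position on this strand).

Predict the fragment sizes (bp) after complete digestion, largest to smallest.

SacI sites (GAGCTC) start at positions 13, 133, 163.
SacI cuts after base 5 of each site (before the last base), so after positions 17, 137, 167.
Linear molecule, 3 cuts → 4 fragments:
  1–17 → 17 bp
  18–137 → 120 bp
  138–167 → 30 bp
  168–172 → 5 bp
Sorted largest to smallest: 120, 30, 17, 5 bp.

120, 30, 17, 5 bp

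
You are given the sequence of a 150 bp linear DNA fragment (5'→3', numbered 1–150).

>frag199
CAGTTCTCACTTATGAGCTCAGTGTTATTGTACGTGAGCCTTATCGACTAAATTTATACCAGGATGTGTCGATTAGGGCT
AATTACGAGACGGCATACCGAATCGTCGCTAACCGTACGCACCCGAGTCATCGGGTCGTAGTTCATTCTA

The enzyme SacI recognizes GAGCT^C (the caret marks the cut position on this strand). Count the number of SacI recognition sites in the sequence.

GAGCTC occurs starting at position 15.
SacI cuts at 1 site.

1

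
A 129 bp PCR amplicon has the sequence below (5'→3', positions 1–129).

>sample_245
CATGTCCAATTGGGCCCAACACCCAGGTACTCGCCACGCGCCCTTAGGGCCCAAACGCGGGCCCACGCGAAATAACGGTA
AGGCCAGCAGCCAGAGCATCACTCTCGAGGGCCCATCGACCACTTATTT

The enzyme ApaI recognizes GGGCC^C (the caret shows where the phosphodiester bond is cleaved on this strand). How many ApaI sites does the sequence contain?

GGGCCC occurs starting at positions 12, 47, 59, 109.
ApaI cuts at 4 sites.

4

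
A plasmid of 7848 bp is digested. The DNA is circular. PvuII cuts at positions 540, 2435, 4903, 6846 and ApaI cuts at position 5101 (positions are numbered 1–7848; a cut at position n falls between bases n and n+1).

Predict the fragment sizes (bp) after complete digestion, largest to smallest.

Combined cut positions (sorted): 540, 2435, 4903, 5101, 6846.
Circular molecule, 5 cuts → 5 fragments:
  2435 − 540 = 1895 bp
  4903 − 2435 = 2468 bp
  5101 − 4903 = 198 bp
  6846 − 5101 = 1745 bp
  wrap: 7848 − 6846 + 540 = 1542 bp
Sorted largest to smallest: 2468, 1895, 1745, 1542, 198 bp.

2468, 1895, 1745, 1542, 198 bp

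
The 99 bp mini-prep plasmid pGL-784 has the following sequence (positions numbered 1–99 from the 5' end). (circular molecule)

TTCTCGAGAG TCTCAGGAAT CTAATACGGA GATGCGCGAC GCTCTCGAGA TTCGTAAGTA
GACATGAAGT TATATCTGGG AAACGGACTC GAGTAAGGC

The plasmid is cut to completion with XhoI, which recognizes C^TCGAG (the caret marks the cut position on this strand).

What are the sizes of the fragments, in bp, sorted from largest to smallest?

44, 41, 14 bp

XhoI sites (CTCGAG) start at positions 3, 44, 88.
XhoI cuts after the first base of each site, so after positions 3, 44, 88.
Circular molecule, 3 cuts → 3 fragments:
  4–44 → 41 bp
  45–88 → 44 bp
  89–99 then 1–3 → 11 + 3 = 14 bp
Sorted largest to smallest: 44, 41, 14 bp.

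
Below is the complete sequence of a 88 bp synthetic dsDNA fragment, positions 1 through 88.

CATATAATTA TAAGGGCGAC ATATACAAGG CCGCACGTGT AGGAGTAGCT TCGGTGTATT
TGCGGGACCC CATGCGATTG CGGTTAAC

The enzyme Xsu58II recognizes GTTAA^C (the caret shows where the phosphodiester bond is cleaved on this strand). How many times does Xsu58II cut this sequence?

1

GTTAAC occurs starting at position 83.
Xsu58II cuts at 1 site.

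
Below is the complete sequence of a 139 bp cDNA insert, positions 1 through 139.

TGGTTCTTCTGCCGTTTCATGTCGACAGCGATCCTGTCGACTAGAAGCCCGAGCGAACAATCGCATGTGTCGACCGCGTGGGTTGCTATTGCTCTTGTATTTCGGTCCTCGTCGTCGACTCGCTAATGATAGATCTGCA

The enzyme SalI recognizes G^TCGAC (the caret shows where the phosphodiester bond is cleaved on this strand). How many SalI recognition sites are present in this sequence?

GTCGAC occurs starting at positions 21, 36, 69, 114.
SalI cuts at 4 sites.

4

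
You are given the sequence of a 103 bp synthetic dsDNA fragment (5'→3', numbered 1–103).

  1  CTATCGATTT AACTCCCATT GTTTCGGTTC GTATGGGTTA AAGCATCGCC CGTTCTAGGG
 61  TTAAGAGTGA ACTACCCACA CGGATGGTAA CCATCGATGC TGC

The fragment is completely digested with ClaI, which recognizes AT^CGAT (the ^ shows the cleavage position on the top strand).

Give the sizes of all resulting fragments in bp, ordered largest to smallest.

90, 9, 4 bp

ClaI sites (ATCGAT) start at positions 3, 93.
ClaI cuts after base 2 of each site, so after positions 4, 94.
Linear molecule, 2 cuts → 3 fragments:
  1–4 → 4 bp
  5–94 → 90 bp
  95–103 → 9 bp
Sorted largest to smallest: 90, 9, 4 bp.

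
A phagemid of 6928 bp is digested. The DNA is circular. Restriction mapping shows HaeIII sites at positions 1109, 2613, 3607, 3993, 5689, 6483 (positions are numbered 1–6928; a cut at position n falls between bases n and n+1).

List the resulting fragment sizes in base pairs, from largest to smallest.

1696, 1554, 1504, 994, 794, 386 bp

Circular molecule, 6 cuts → 6 fragments:
  2613 − 1109 = 1504 bp
  3607 − 2613 = 994 bp
  3993 − 3607 = 386 bp
  5689 − 3993 = 1696 bp
  6483 − 5689 = 794 bp
  wrap: 6928 − 6483 + 1109 = 1554 bp
Sorted largest to smallest: 1696, 1554, 1504, 994, 794, 386 bp.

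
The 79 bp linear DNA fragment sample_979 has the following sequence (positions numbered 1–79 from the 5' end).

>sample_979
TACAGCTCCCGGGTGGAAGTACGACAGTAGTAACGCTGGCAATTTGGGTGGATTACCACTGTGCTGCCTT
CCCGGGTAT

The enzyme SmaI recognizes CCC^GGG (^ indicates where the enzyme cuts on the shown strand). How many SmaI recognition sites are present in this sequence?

2

CCCGGG occurs starting at positions 8, 71.
SmaI cuts at 2 sites.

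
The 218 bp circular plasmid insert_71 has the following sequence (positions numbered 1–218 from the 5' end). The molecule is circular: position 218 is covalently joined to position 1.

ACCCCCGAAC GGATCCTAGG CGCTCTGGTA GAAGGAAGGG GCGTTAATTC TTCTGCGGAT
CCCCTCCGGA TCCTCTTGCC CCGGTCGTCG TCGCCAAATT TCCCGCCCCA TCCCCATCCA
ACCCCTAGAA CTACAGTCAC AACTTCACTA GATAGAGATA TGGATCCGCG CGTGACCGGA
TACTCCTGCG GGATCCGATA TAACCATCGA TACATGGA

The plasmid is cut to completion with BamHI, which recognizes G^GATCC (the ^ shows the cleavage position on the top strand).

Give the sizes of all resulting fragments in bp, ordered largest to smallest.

94, 46, 38, 29, 11 bp

BamHI sites (GGATCC) start at positions 11, 57, 68, 162, 191.
BamHI cuts after the first base of each site, so after positions 11, 57, 68, 162, 191.
Circular molecule, 5 cuts → 5 fragments:
  12–57 → 46 bp
  58–68 → 11 bp
  69–162 → 94 bp
  163–191 → 29 bp
  192–218 then 1–11 → 27 + 11 = 38 bp
Sorted largest to smallest: 94, 46, 38, 29, 11 bp.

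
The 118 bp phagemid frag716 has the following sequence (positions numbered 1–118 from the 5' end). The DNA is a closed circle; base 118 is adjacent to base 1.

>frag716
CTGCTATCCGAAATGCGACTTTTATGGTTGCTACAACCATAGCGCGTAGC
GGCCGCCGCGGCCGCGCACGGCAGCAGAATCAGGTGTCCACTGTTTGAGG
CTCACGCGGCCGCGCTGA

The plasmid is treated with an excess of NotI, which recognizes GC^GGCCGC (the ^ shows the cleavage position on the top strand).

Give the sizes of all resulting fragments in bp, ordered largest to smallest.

61, 48, 9 bp

NotI sites (GCGGCCGC) start at positions 49, 58, 106.
NotI cuts after base 2 of each site, so after positions 50, 59, 107.
Circular molecule, 3 cuts → 3 fragments:
  51–59 → 9 bp
  60–107 → 48 bp
  108–118 then 1–50 → 11 + 50 = 61 bp
Sorted largest to smallest: 61, 48, 9 bp.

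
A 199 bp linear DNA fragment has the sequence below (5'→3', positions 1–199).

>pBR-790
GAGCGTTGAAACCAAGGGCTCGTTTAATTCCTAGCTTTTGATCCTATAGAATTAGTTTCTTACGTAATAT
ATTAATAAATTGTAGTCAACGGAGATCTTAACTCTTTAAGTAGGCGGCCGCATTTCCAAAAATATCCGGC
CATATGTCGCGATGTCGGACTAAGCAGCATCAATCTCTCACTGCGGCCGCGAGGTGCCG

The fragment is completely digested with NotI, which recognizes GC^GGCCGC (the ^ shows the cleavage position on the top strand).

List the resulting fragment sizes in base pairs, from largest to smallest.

115, 69, 15 bp

NotI sites (GCGGCCGC) start at positions 114, 183.
NotI cuts after base 2 of each site, so after positions 115, 184.
Linear molecule, 2 cuts → 3 fragments:
  1–115 → 115 bp
  116–184 → 69 bp
  185–199 → 15 bp
Sorted largest to smallest: 115, 69, 15 bp.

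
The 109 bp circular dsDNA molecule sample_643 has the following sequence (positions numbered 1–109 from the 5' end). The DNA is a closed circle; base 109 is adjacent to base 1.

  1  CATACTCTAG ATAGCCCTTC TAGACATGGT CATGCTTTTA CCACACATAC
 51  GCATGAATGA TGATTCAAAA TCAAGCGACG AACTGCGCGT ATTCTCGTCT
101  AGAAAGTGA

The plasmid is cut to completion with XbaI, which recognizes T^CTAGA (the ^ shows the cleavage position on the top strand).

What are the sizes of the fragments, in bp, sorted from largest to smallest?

79, 17, 13 bp

XbaI sites (TCTAGA) start at positions 6, 19, 98.
XbaI cuts after the first base of each site, so after positions 6, 19, 98.
Circular molecule, 3 cuts → 3 fragments:
  7–19 → 13 bp
  20–98 → 79 bp
  99–109 then 1–6 → 11 + 6 = 17 bp
Sorted largest to smallest: 79, 17, 13 bp.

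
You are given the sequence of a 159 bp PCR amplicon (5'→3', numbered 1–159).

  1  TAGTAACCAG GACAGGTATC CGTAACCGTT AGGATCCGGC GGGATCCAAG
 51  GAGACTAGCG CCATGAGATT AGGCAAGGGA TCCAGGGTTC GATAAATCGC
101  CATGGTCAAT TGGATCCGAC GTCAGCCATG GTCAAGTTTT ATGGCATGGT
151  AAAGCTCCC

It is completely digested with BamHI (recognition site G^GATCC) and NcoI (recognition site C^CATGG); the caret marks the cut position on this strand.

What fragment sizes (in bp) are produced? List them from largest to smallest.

BamHI sites (GGATCC) start at positions 32, 42, 78, 112.
BamHI cuts after the first base of each site, so after positions 32, 42, 78, 112.
NcoI sites (CCATGG) start at positions 100, 126.
NcoI cuts after the first base of each site, so after positions 100, 126.
Combined cut positions: 32, 42, 78, 100, 112, 126.
Linear molecule, 6 cuts → 7 fragments:
  1–32 → 32 bp
  33–42 → 10 bp
  43–78 → 36 bp
  79–100 → 22 bp
  101–112 → 12 bp
  113–126 → 14 bp
  127–159 → 33 bp
Sorted largest to smallest: 36, 33, 32, 22, 14, 12, 10 bp.

36, 33, 32, 22, 14, 12, 10 bp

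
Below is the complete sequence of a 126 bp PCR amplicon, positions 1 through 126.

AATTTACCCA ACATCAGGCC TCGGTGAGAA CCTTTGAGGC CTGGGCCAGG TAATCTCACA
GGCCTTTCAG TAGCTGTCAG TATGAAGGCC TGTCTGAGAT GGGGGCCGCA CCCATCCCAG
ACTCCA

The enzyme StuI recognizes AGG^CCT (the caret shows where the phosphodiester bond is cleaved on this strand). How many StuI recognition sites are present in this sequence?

4

AGGCCT occurs starting at positions 16, 37, 60, 86.
StuI cuts at 4 sites.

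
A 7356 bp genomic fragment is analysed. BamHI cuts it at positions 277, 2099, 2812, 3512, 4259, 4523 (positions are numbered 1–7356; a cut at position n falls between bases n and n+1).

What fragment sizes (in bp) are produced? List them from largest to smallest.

2833, 1822, 747, 713, 700, 277, 264 bp

Linear molecule, 6 cuts → 7 fragments:
  277 − 0 = 277 bp
  2099 − 277 = 1822 bp
  2812 − 2099 = 713 bp
  3512 − 2812 = 700 bp
  4259 − 3512 = 747 bp
  4523 − 4259 = 264 bp
  7356 − 4523 = 2833 bp
Sorted largest to smallest: 2833, 1822, 747, 713, 700, 277, 264 bp.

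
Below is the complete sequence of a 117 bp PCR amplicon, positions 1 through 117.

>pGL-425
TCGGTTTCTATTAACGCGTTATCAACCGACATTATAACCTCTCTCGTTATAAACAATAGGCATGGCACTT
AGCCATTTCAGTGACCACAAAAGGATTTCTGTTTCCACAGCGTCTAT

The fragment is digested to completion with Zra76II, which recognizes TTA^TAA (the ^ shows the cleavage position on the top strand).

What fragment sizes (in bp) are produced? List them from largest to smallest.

Zra76II sites (TTATAA) start at positions 32, 47.
Zra76II cuts after base 3 of each site, so after positions 34, 49.
Linear molecule, 2 cuts → 3 fragments:
  1–34 → 34 bp
  35–49 → 15 bp
  50–117 → 68 bp
Sorted largest to smallest: 68, 34, 15 bp.

68, 34, 15 bp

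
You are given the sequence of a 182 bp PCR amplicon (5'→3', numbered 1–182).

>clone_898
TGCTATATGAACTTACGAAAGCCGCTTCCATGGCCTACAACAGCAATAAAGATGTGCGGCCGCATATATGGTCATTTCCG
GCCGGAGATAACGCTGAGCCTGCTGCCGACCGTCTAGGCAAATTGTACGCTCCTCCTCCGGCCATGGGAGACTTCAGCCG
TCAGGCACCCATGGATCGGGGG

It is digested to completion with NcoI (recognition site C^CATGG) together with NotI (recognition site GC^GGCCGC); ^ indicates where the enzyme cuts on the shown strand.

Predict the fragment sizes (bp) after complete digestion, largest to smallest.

85, 29, 28, 27, 13 bp

NcoI sites (CCATGG) start at positions 28, 142, 169.
NcoI cuts after the first base of each site, so after positions 28, 142, 169.
The NotI site (GCGGCCGC) starts at position 56.
NotI cuts after base 2 of each site, so after position 57.
Combined cut positions: 28, 57, 142, 169.
Linear molecule, 4 cuts → 5 fragments:
  1–28 → 28 bp
  29–57 → 29 bp
  58–142 → 85 bp
  143–169 → 27 bp
  170–182 → 13 bp
Sorted largest to smallest: 85, 29, 28, 27, 13 bp.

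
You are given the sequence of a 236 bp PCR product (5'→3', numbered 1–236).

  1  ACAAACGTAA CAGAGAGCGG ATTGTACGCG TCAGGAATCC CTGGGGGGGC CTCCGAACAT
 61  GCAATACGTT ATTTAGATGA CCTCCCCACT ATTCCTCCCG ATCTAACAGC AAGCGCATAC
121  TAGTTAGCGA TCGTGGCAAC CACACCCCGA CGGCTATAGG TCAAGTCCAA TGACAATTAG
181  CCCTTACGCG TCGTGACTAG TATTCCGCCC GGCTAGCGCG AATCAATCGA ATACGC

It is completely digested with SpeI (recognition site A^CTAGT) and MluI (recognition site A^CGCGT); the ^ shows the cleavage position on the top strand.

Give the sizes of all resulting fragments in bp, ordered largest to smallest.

SpeI sites (ACTAGT) start at positions 119, 196.
SpeI cuts after the first base of each site, so after positions 119, 196.
MluI sites (ACGCGT) start at positions 26, 186.
MluI cuts after the first base of each site, so after positions 26, 186.
Combined cut positions: 26, 119, 186, 196.
Linear molecule, 4 cuts → 5 fragments:
  1–26 → 26 bp
  27–119 → 93 bp
  120–186 → 67 bp
  187–196 → 10 bp
  197–236 → 40 bp
Sorted largest to smallest: 93, 67, 40, 26, 10 bp.

93, 67, 40, 26, 10 bp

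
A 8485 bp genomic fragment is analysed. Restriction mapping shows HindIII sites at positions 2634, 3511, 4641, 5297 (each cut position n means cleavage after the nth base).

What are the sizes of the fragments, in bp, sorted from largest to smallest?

Linear molecule, 4 cuts → 5 fragments:
  2634 − 0 = 2634 bp
  3511 − 2634 = 877 bp
  4641 − 3511 = 1130 bp
  5297 − 4641 = 656 bp
  8485 − 5297 = 3188 bp
Sorted largest to smallest: 3188, 2634, 1130, 877, 656 bp.

3188, 2634, 1130, 877, 656 bp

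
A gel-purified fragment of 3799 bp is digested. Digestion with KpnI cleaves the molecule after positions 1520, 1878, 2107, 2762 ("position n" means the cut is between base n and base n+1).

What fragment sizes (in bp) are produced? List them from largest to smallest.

Linear molecule, 4 cuts → 5 fragments:
  1520 − 0 = 1520 bp
  1878 − 1520 = 358 bp
  2107 − 1878 = 229 bp
  2762 − 2107 = 655 bp
  3799 − 2762 = 1037 bp
Sorted largest to smallest: 1520, 1037, 655, 358, 229 bp.

1520, 1037, 655, 358, 229 bp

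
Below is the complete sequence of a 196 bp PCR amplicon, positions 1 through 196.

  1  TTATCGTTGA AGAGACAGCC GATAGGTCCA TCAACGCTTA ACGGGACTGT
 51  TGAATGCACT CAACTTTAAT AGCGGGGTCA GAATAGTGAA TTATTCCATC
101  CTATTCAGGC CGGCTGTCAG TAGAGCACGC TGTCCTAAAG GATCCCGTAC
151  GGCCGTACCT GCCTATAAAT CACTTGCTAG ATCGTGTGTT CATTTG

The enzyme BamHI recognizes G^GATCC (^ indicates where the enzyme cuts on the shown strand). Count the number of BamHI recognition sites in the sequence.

GGATCC occurs starting at position 140.
BamHI cuts at 1 site.

1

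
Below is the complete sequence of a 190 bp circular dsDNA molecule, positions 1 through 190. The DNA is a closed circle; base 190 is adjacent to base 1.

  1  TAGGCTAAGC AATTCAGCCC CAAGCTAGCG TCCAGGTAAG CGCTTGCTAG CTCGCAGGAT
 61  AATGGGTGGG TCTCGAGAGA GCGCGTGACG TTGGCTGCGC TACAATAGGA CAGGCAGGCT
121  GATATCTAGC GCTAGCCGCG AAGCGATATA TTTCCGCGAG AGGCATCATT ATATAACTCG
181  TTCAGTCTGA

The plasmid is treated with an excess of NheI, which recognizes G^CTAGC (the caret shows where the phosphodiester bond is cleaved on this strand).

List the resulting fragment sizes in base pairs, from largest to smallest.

85, 83, 22 bp

NheI sites (GCTAGC) start at positions 24, 46, 131.
NheI cuts after the first base of each site, so after positions 24, 46, 131.
Circular molecule, 3 cuts → 3 fragments:
  25–46 → 22 bp
  47–131 → 85 bp
  132–190 then 1–24 → 59 + 24 = 83 bp
Sorted largest to smallest: 85, 83, 22 bp.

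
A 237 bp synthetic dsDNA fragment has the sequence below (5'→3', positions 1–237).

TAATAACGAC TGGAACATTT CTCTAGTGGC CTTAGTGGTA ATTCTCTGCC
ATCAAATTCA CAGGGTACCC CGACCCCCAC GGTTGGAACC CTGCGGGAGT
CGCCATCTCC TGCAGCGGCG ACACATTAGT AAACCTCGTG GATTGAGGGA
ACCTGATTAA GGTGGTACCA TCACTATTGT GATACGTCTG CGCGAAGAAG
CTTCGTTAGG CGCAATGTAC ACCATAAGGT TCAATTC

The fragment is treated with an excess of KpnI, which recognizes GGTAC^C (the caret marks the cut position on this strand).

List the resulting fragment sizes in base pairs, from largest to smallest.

100, 69, 68 bp

KpnI sites (GGTACC) start at positions 64, 164.
KpnI cuts after base 5 of each site (before the last base), so after positions 68, 168.
Linear molecule, 2 cuts → 3 fragments:
  1–68 → 68 bp
  69–168 → 100 bp
  169–237 → 69 bp
Sorted largest to smallest: 100, 69, 68 bp.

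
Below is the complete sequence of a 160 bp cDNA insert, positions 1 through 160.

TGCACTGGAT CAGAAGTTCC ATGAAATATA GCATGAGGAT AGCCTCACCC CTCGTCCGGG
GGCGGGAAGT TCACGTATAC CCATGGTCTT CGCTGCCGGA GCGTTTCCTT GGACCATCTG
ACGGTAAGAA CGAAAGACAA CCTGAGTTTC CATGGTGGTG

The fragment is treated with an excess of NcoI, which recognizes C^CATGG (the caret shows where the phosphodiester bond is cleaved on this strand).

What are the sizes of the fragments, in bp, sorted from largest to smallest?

81, 69, 10 bp

NcoI sites (CCATGG) start at positions 81, 150.
NcoI cuts after the first base of each site, so after positions 81, 150.
Linear molecule, 2 cuts → 3 fragments:
  1–81 → 81 bp
  82–150 → 69 bp
  151–160 → 10 bp
Sorted largest to smallest: 81, 69, 10 bp.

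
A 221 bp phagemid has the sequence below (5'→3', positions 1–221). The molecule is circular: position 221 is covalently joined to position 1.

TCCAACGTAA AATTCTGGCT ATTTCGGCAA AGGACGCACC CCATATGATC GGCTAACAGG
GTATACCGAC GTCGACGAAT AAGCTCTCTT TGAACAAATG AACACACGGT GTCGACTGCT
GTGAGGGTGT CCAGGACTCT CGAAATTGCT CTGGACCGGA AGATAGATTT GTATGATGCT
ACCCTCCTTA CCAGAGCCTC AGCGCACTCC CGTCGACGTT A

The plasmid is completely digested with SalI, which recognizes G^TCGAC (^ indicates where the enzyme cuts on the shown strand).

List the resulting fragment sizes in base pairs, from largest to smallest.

101, 80, 40 bp

SalI sites (GTCGAC) start at positions 71, 111, 212.
SalI cuts after the first base of each site, so after positions 71, 111, 212.
Circular molecule, 3 cuts → 3 fragments:
  72–111 → 40 bp
  112–212 → 101 bp
  213–221 then 1–71 → 9 + 71 = 80 bp
Sorted largest to smallest: 101, 80, 40 bp.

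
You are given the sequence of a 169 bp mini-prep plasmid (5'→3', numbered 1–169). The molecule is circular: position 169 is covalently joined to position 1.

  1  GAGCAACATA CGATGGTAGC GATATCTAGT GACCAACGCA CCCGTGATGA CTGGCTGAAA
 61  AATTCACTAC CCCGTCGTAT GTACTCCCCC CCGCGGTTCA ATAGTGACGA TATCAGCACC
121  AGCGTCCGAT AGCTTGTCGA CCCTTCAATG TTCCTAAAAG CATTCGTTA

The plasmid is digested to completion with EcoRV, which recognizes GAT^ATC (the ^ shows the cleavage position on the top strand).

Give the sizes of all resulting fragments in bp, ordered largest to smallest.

EcoRV sites (GATATC) start at positions 21, 109.
EcoRV cuts after base 3 of each site, so after positions 23, 111.
Circular molecule, 2 cuts → 2 fragments:
  24–111 → 88 bp
  112–169 then 1–23 → 58 + 23 = 81 bp
Sorted largest to smallest: 88, 81 bp.

88, 81 bp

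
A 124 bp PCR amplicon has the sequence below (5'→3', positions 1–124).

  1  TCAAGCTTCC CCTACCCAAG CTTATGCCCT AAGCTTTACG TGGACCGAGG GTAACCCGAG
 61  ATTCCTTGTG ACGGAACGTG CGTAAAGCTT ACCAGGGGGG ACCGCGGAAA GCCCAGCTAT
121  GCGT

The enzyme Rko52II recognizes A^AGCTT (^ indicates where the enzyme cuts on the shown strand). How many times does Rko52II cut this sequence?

AAGCTT occurs starting at positions 3, 18, 31, 85.
Rko52II cuts at 4 sites.

4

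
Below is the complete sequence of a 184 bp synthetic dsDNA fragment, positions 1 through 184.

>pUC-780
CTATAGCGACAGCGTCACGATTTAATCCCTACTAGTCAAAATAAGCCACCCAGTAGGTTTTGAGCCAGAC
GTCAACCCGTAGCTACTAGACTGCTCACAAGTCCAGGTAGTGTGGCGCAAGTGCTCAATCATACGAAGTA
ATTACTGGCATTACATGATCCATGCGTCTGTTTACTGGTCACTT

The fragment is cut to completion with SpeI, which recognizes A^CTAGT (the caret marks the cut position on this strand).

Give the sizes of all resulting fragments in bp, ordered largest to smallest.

153, 31 bp

The SpeI site (ACTAGT) starts at position 31.
SpeI cuts after the first base of each site, so after position 31.
Linear molecule, 1 cut → 2 fragments:
  1–31 → 31 bp
  32–184 → 153 bp
Sorted largest to smallest: 153, 31 bp.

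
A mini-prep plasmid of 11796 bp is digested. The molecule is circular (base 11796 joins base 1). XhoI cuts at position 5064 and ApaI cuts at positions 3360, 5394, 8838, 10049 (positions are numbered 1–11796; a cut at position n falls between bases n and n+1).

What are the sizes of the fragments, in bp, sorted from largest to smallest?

Combined cut positions (sorted): 3360, 5064, 5394, 8838, 10049.
Circular molecule, 5 cuts → 5 fragments:
  5064 − 3360 = 1704 bp
  5394 − 5064 = 330 bp
  8838 − 5394 = 3444 bp
  10049 − 8838 = 1211 bp
  wrap: 11796 − 10049 + 3360 = 5107 bp
Sorted largest to smallest: 5107, 3444, 1704, 1211, 330 bp.

5107, 3444, 1704, 1211, 330 bp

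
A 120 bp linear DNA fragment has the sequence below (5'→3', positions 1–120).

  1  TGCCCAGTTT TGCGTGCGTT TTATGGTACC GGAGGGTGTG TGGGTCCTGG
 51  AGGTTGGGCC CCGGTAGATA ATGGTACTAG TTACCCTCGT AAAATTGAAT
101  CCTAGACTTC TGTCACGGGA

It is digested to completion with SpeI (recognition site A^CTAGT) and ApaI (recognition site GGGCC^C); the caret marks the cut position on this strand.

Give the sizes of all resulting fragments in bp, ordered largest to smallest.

60, 44, 16 bp

The SpeI site (ACTAGT) starts at position 76.
SpeI cuts after the first base of each site, so after position 76.
The ApaI site (GGGCCC) starts at position 56.
ApaI cuts after base 5 of each site (before the last base), so after position 60.
Combined cut positions: 60, 76.
Linear molecule, 2 cuts → 3 fragments:
  1–60 → 60 bp
  61–76 → 16 bp
  77–120 → 44 bp
Sorted largest to smallest: 60, 44, 16 bp.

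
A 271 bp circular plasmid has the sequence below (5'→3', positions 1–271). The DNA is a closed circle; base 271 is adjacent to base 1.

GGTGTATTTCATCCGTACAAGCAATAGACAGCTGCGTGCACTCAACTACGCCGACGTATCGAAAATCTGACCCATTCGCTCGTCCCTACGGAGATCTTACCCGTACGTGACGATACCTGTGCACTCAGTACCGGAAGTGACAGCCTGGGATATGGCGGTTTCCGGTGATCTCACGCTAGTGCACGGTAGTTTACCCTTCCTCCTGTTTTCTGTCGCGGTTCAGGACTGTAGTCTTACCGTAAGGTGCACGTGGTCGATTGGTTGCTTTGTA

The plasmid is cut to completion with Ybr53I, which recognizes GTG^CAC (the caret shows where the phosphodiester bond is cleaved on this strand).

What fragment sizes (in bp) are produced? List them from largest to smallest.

83, 65, 63, 60 bp

Ybr53I sites (GTGCAC) start at positions 36, 119, 179, 244.
Ybr53I cuts after base 3 of each site, so after positions 38, 121, 181, 246.
Circular molecule, 4 cuts → 4 fragments:
  39–121 → 83 bp
  122–181 → 60 bp
  182–246 → 65 bp
  247–271 then 1–38 → 25 + 38 = 63 bp
Sorted largest to smallest: 83, 65, 63, 60 bp.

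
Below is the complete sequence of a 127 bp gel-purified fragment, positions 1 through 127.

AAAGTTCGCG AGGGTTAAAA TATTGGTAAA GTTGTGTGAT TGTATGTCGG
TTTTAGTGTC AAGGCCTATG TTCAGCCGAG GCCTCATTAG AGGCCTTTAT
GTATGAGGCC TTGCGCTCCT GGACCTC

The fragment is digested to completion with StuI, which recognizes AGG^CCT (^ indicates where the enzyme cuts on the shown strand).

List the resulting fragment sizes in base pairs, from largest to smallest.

StuI sites (AGGCCT) start at positions 62, 79, 91, 106.
StuI cuts after base 3 of each site, so after positions 64, 81, 93, 108.
Linear molecule, 4 cuts → 5 fragments:
  1–64 → 64 bp
  65–81 → 17 bp
  82–93 → 12 bp
  94–108 → 15 bp
  109–127 → 19 bp
Sorted largest to smallest: 64, 19, 17, 15, 12 bp.

64, 19, 17, 15, 12 bp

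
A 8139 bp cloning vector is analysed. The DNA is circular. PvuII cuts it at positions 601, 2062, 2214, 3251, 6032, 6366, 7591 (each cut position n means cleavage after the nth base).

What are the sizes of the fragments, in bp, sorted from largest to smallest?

Circular molecule, 7 cuts → 7 fragments:
  2062 − 601 = 1461 bp
  2214 − 2062 = 152 bp
  3251 − 2214 = 1037 bp
  6032 − 3251 = 2781 bp
  6366 − 6032 = 334 bp
  7591 − 6366 = 1225 bp
  wrap: 8139 − 7591 + 601 = 1149 bp
Sorted largest to smallest: 2781, 1461, 1225, 1149, 1037, 334, 152 bp.

2781, 1461, 1225, 1149, 1037, 334, 152 bp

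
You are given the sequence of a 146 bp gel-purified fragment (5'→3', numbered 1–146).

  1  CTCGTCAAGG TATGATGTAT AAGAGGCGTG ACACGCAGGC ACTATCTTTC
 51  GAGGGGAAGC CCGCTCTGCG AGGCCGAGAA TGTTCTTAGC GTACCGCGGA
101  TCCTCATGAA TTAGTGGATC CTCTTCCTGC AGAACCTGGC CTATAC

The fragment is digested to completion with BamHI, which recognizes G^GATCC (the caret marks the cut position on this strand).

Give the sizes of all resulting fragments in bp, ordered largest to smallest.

98, 30, 18 bp

BamHI sites (GGATCC) start at positions 98, 116.
BamHI cuts after the first base of each site, so after positions 98, 116.
Linear molecule, 2 cuts → 3 fragments:
  1–98 → 98 bp
  99–116 → 18 bp
  117–146 → 30 bp
Sorted largest to smallest: 98, 30, 18 bp.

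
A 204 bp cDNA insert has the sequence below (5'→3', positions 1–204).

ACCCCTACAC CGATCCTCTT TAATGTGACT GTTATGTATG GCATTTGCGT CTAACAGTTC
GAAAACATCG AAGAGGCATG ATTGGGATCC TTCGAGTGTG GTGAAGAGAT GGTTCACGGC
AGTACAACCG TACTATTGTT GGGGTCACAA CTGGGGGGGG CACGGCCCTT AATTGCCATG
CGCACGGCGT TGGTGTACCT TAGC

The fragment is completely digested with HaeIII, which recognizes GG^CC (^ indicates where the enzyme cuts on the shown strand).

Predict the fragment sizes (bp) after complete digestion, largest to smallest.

165, 39 bp

The HaeIII site (GGCC) starts at position 164.
HaeIII cuts after base 2 of each site, so after position 165.
Linear molecule, 1 cut → 2 fragments:
  1–165 → 165 bp
  166–204 → 39 bp
Sorted largest to smallest: 165, 39 bp.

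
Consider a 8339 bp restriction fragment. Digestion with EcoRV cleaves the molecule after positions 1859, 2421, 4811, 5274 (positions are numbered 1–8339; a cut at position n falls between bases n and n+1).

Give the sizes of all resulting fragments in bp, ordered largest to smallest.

3065, 2390, 1859, 562, 463 bp

Linear molecule, 4 cuts → 5 fragments:
  1859 − 0 = 1859 bp
  2421 − 1859 = 562 bp
  4811 − 2421 = 2390 bp
  5274 − 4811 = 463 bp
  8339 − 5274 = 3065 bp
Sorted largest to smallest: 3065, 2390, 1859, 562, 463 bp.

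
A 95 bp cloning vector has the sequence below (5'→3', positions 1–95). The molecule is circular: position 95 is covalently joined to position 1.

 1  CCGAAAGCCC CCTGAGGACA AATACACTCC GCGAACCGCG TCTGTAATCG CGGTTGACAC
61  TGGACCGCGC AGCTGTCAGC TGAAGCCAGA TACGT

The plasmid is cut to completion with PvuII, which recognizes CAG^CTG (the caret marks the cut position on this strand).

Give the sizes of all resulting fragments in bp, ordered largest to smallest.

PvuII sites (CAGCTG) start at positions 70, 77.
PvuII cuts after base 3 of each site, so after positions 72, 79.
Circular molecule, 2 cuts → 2 fragments:
  73–79 → 7 bp
  80–95 then 1–72 → 16 + 72 = 88 bp
Sorted largest to smallest: 88, 7 bp.

88, 7 bp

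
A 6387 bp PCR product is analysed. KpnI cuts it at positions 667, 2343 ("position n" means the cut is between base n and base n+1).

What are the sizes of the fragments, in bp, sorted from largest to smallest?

Linear molecule, 2 cuts → 3 fragments:
  667 − 0 = 667 bp
  2343 − 667 = 1676 bp
  6387 − 2343 = 4044 bp
Sorted largest to smallest: 4044, 1676, 667 bp.

4044, 1676, 667 bp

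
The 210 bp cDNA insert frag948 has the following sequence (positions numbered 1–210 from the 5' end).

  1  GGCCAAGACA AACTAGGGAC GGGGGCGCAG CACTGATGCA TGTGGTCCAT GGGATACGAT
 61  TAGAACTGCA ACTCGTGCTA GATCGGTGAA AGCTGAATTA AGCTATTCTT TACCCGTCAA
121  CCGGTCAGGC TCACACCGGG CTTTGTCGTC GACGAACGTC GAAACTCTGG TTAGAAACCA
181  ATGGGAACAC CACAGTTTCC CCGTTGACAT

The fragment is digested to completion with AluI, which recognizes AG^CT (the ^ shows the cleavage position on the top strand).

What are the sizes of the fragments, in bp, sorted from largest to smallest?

108, 92, 10 bp

AluI sites (AGCT) start at positions 91, 101.
AluI cuts after base 2 of each site, so after positions 92, 102.
Linear molecule, 2 cuts → 3 fragments:
  1–92 → 92 bp
  93–102 → 10 bp
  103–210 → 108 bp
Sorted largest to smallest: 108, 92, 10 bp.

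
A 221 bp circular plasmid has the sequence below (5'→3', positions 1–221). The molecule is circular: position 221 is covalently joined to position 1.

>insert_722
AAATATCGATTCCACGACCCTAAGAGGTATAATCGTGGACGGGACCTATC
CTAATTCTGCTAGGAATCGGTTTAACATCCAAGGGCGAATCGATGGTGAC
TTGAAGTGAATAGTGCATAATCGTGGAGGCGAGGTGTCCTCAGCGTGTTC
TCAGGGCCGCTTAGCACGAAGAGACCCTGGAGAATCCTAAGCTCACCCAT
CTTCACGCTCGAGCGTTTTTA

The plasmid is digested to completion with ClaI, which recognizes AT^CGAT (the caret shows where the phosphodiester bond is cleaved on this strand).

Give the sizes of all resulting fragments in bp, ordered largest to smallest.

137, 84 bp

ClaI sites (ATCGAT) start at positions 5, 89.
ClaI cuts after base 2 of each site, so after positions 6, 90.
Circular molecule, 2 cuts → 2 fragments:
  7–90 → 84 bp
  91–221 then 1–6 → 131 + 6 = 137 bp
Sorted largest to smallest: 137, 84 bp.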